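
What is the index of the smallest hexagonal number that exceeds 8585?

66

Solve n(2n−1) > 8585 for integer n.
The largest n with value ≤ 8585 is 65 (since 8385 ≤ 8585 < 8646), so the first above is n = 66, value 8646.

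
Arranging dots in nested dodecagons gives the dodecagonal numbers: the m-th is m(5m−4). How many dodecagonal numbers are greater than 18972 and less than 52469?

The n-th dodecagonal number is n(5n−4).
Smallest index with value > 18972: n = 63 (giving 19593).
Largest index with value < 52469: n = 102 (giving 51612).
Indices 63 through 102: 40 terms.

40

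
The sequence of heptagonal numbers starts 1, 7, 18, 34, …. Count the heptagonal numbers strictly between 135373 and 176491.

The n-th heptagonal number is n(5n−3)/2.
Smallest index with value > 135373: n = 234 (giving 136539).
Largest index with value < 176491: n = 265 (giving 175165).
Indices 234 through 265: 32 terms.

32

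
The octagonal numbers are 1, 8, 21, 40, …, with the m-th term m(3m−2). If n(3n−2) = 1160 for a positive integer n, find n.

Set n(3n−2) = 1160, giving 3n² − 2n − 1160 = 0.
The discriminant is 4 + 12·1160 = 13924, and √13924 = 118.
So n = (2 + 118) / 6 = 120/6 = 20.

20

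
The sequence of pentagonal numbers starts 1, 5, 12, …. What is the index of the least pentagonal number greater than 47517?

Solve n(3n−1)/2 > 47517 for integer n.
The largest n with value ≤ 47517 is 178 (since 47437 ≤ 47517 < 47972), so the first above is n = 179, value 47972.

179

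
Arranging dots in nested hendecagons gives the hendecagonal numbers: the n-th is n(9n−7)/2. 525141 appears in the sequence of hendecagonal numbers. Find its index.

342

Set n(9n−7)/2 = 525141, giving 9n² − 7n − 1050282 = 0.
So n = (7 + 6149) / 18 = 6156/18 = 342.
Check: 342·(9·342 − 7)/2 = 525141. ✓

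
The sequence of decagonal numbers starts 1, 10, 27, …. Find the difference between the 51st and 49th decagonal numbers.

51·(4·51 − 3) = 10251 and 49·(4·49 − 3) = 9457.
Difference: 10251 − 9457 = 794.

794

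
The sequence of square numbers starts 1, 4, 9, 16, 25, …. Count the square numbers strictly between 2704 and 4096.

11

The n-th square number is n².
Smallest index with value > 2704: n = 53 (giving 2809).
Largest index with value < 4096: n = 63 (giving 3969).
Indices 53 through 63: 11 terms.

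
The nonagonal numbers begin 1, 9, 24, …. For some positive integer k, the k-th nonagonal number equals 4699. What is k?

Set n(7n−5)/2 = 4699, giving 7n² − 5n − 9398 = 0.
The discriminant is 25 + 56·4699 = 263169, and √263169 = 513.
So n = (5 + 513) / 14 = 518/14 = 37.

37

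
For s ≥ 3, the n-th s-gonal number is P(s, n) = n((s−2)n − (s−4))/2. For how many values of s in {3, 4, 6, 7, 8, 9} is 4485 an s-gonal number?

1

s = 3: P(3, 94) = 4465 and P(3, 95) = 4560; 4485 is not s-gonal.
s = 4: P(4, 66) = 4356 and P(4, 67) = 4489; 4485 is not s-gonal.
s = 6: P(6, 47) = 4371 and P(6, 48) = 4560; 4485 is not s-gonal.
s = 7: P(7, 42) = 4347 and P(7, 43) = 4558; 4485 is not s-gonal.
s = 8: P(8, 39) = 4485. ✓
s = 9: P(9, 36) = 4446 and P(9, 37) = 4699; 4485 is not s-gonal.
Hits: s ∈ {8} → 1.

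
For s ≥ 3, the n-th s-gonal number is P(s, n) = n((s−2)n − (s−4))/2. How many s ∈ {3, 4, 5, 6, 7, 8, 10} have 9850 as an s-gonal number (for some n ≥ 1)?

1

s = 3: P(3, 139) = 9730 and P(3, 140) = 9870; 9850 is not s-gonal.
s = 4: P(4, 99) = 9801 and P(4, 100) = 10000; 9850 is not s-gonal.
s = 5: P(5, 81) = 9801 and P(5, 82) = 10045; 9850 is not s-gonal.
s = 6: P(6, 70) = 9730 and P(6, 71) = 10011; 9850 is not s-gonal.
s = 7: P(7, 63) = 9828 and P(7, 64) = 10144; 9850 is not s-gonal.
s = 8: P(8, 57) = 9633 and P(8, 58) = 9976; 9850 is not s-gonal.
s = 10: P(10, 50) = 9850. ✓
Hits: s ∈ {10} → 1.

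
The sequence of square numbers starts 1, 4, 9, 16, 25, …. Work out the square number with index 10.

100

The 10th square number is n² with n = 10.
10² = 100.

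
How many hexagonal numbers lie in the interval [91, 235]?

5

The n-th hexagonal number is n(2n−1).
Smallest index with value ≥ 91: n = 7 (giving 91).
Largest index with value ≤ 235: n = 11 (giving 231).
Indices 7 through 11: 5 terms.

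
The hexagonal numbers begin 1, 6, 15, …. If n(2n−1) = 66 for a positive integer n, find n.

6

Set n(2n−1) = 66, giving 2n² − n − 66 = 0.
So n = (1 + 23) / 4 = 24/4 = 6.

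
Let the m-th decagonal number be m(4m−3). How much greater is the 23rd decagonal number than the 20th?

23·(4·23 − 3) = 2047 and 20·(4·20 − 3) = 1540.
Difference: 2047 − 1540 = 507.

507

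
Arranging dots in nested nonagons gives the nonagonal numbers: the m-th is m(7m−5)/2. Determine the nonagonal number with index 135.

63450

135·(7·135 − 5)/2 = 135·940/2 = 135·470 = 63450.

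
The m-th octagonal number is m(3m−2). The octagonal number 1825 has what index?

25

Set n(3n−2) = 1825, giving 3n² − 2n − 1825 = 0.
The discriminant is 4 + 12·1825 = 21904, and √21904 = 148.
So n = (2 + 148) / 6 = 150/6 = 25.
Check: 25·(3·25 − 2) = 1825. ✓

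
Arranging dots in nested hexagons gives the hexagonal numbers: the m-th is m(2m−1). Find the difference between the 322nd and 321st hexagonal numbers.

1285

Consecutive hexagonal numbers differ by 4n − 3: here 4·322 − 3 = 1285.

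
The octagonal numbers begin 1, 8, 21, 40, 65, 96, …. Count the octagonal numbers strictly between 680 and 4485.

The n-th octagonal number is n(3n−2).
Smallest index with value > 680: n = 16 (giving 736).
Largest index with value < 4485: n = 38 (giving 4256).
Indices 16 through 38: 23 terms.

23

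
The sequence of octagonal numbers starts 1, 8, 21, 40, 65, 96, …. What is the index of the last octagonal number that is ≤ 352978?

343

Solve n(3n−2) ≤ 352978 for integer n.
n = 343 gives 352261 ≤ 352978, while n = 344 gives 354320 > 352978; so the answer is index 343.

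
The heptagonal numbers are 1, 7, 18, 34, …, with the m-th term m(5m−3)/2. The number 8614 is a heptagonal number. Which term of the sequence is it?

Set n(5n−3)/2 = 8614, giving 5n² − 3n − 17228 = 0.
So n = (3 + 587) / 10 = 590/10 = 59.

59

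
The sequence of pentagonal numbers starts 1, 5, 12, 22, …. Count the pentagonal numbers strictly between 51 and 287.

7

The n-th pentagonal number is n(3n−1)/2.
Smallest index with value > 51: n = 7 (giving 70).
Largest index with value < 287: n = 13 (giving 247).
Indices 7 through 13: 7 terms.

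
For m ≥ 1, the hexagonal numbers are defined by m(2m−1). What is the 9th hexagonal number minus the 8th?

33

Consecutive hexagonal numbers differ by 4n − 3: here 4·9 − 3 = 33.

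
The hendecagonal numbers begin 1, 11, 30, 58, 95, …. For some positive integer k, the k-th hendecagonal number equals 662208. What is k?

Set n(9n−7)/2 = 662208, giving 9n² − 7n − 1324416 = 0.
The discriminant is 49 + 72·662208 = 47679025, and √47679025 = 6905.
So n = (7 + 6905) / 18 = 6912/18 = 384.

384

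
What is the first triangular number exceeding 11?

Solve n(n+1)/2 > 11 for integer n.
The largest n with value ≤ 11 is 4 (since 10 ≤ 11 < 15), so the first above is n = 5, value 15.

15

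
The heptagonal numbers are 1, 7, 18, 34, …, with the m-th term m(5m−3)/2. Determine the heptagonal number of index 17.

The 17th heptagonal number is n(5n−3)/2 with n = 17.
17·(5·17 − 3)/2 = 17·82/2 = 17·41 = 697.

697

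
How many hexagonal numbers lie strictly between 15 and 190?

6

The n-th hexagonal number is n(2n−1).
Smallest index with value > 15: n = 4 (giving 28).
Largest index with value < 190: n = 9 (giving 153).
Indices 4 through 9: 6 terms.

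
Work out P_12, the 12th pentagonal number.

The 12th pentagonal number is n(3n−1)/2 with n = 12.
12·(3·12 − 1)/2 = 12·35/2 = 210.

210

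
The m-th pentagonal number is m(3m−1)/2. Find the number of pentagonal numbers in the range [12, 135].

7

The n-th pentagonal number is n(3n−1)/2.
Smallest index with value ≥ 12: n = 3 (giving 12).
Largest index with value ≤ 135: n = 9 (giving 117).
Indices 3 through 9: 7 terms.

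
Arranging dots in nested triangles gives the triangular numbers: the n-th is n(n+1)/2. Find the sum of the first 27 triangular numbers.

Σ i(i+1)/2 = (Σi² + Σi) / 2 over i = 1..27.
Σi = 378 and Σi² = 6930.
(1·6930 + 1·378) / 2 = 7308/2 = 3654.

3654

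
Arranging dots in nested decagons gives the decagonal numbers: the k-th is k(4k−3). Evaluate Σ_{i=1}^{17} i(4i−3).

Σ i(4i−3) = 4Σi² − 3Σi over i = 1..17.
Σi = 153 and Σi² = 1785.
4·1785 − 3·153 = 6681.

6681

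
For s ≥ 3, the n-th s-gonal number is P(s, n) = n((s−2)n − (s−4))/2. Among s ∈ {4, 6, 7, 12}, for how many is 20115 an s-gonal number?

s = 4: P(4, 141) = 19881 and P(4, 142) = 20164; 20115 is not s-gonal.
s = 6: P(6, 100) = 19900 and P(6, 101) = 20301; 20115 is not s-gonal.
s = 7: P(7, 90) = 20115. ✓
s = 12: P(12, 63) = 19593 and P(12, 64) = 20224; 20115 is not s-gonal.
Hits: s ∈ {7} → 1.

1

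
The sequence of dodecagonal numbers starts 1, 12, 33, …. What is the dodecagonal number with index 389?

755049

The 389th dodecagonal number is n(5n−4) with n = 389.
389·(5·389 − 4) = 389·1941 = 755049.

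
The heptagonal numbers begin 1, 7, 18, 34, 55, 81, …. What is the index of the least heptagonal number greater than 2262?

31

Solve n(5n−3)/2 > 2262 for integer n.
The largest n with value ≤ 2262 is 30 (since 2205 ≤ 2262 < 2356), so the first above is n = 31, value 2356.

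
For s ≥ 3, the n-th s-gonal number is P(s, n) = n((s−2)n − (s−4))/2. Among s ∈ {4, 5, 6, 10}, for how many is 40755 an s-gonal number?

s = 4: P(4, 201) = 40401 and P(4, 202) = 40804; 40755 is not s-gonal.
s = 5: P(5, 165) = 40755. ✓
s = 6: P(6, 143) = 40755. ✓
s = 10: P(10, 101) = 40501 and P(10, 102) = 41310; 40755 is not s-gonal.
Hits: s ∈ {5, 6} → 2.

2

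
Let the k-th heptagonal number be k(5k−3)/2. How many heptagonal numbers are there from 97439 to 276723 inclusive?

136

The n-th heptagonal number is n(5n−3)/2.
Smallest index with value ≥ 97439: n = 198 (giving 97713).
Largest index with value ≤ 276723: n = 333 (giving 276723).
Indices 198 through 333: 136 terms.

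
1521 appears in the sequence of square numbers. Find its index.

39

We need n² = 1521, so n = √1521 = 39.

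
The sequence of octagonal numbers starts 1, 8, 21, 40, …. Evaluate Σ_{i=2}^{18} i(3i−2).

Σ i(3i−2) = 3Σi² − 2Σi over i = 2..18.
Σi = 171 − 1 = 170 and Σi² = 2109 − 1 = 2108.
3·2108 − 2·170 = 5984.

5984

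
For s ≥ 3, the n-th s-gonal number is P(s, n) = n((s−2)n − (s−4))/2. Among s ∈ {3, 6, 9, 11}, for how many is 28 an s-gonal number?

s = 3: P(3, 7) = 28. ✓
s = 6: P(6, 4) = 28. ✓
s = 9: P(9, 3) = 24 and P(9, 4) = 46; 28 is not s-gonal.
s = 11: P(11, 2) = 11 and P(11, 3) = 30; 28 is not s-gonal.
Hits: s ∈ {3, 6} → 2.

2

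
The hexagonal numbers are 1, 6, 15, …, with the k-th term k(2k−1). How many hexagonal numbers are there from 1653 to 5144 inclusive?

The n-th hexagonal number is n(2n−1).
Smallest index with value ≥ 1653: n = 29 (giving 1653).
Largest index with value ≤ 5144: n = 50 (giving 4950).
Indices 29 through 50: 22 terms.

22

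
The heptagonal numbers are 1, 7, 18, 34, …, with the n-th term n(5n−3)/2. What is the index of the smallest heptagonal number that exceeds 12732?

Solve n(5n−3)/2 > 12732 for integer n.
The largest n with value ≤ 12732 is 71 (since 12496 ≤ 12732 < 12852), so the first above is n = 72, value 12852.

72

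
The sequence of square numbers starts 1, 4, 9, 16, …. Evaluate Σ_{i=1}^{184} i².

Σ_{i=1}^{184} i² = 184·185·369/6 = 2093460.

2093460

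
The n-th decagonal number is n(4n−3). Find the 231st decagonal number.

212751

The 231st decagonal number is n(4n−3) with n = 231.
231·(4·231 − 3) = 231·921 = 212751.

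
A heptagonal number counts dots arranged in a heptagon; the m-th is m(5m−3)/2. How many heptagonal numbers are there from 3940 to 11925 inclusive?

30

The n-th heptagonal number is n(5n−3)/2.
Smallest index with value ≥ 3940: n = 40 (giving 3940).
Largest index with value ≤ 11925: n = 69 (giving 11799).
Indices 40 through 69: 30 terms.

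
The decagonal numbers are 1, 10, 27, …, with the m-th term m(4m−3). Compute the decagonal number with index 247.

The 247th decagonal number is n(4n−3) with n = 247.
247·(4·247 − 3) = 247·985 = 243295.

243295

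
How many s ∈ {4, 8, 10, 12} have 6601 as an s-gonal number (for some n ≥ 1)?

1

s = 4: P(4, 81) = 6561 and P(4, 82) = 6724; 6601 is not s-gonal.
s = 8: P(8, 47) = 6533 and P(8, 48) = 6816; 6601 is not s-gonal.
s = 10: P(10, 41) = 6601. ✓
s = 12: P(12, 36) = 6336 and P(12, 37) = 6697; 6601 is not s-gonal.
Hits: s ∈ {10} → 1.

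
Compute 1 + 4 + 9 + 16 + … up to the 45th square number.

Σ_{i=1}^{45} i² = 45·46·91/6 = 31395.

31395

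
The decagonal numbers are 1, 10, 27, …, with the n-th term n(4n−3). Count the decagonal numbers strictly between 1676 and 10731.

32

The n-th decagonal number is n(4n−3).
Smallest index with value > 1676: n = 21 (giving 1701).
Largest index with value < 10731: n = 52 (giving 10660).
Indices 21 through 52: 32 terms.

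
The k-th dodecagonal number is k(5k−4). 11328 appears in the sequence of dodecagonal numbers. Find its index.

Set n(5n−4) = 11328, giving 5n² − 4n − 11328 = 0.
The discriminant is 16 + 20·11328 = 226576, and √226576 = 476.
So n = (4 + 476) / 10 = 480/10 = 48.

48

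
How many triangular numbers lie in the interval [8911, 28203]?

105

The n-th triangular number is n(n+1)/2.
Smallest index with value ≥ 8911: n = 133 (giving 8911).
Largest index with value ≤ 28203: n = 237 (giving 28203).
Indices 133 through 237: 105 terms.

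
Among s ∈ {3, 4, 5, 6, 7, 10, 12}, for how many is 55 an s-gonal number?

s = 3: P(3, 10) = 55. ✓
s = 4: P(4, 7) = 49 and P(4, 8) = 64; 55 is not s-gonal.
s = 5: P(5, 6) = 51 and P(5, 7) = 70; 55 is not s-gonal.
s = 6: P(6, 5) = 45 and P(6, 6) = 66; 55 is not s-gonal.
s = 7: P(7, 5) = 55. ✓
s = 10: P(10, 4) = 52 and P(10, 5) = 85; 55 is not s-gonal.
s = 12: P(12, 3) = 33 and P(12, 4) = 64; 55 is not s-gonal.
Hits: s ∈ {3, 7} → 2.

2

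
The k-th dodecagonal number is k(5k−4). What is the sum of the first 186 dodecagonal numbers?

Σ i(5i−4) = 5Σi² − 4Σi over i = 1..186.
Σi = 17391 and Σi² = 2162281.
5·2162281 − 4·17391 = 10741841.

10741841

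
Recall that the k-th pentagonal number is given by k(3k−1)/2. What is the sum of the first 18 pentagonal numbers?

3078

Σ i(3i−1)/2 = (3Σi² − Σi) / 2 over i = 1..18.
Σi = 171 and Σi² = 2109.
(3·2109 − 1·171) / 2 = 6156/2 = 3078.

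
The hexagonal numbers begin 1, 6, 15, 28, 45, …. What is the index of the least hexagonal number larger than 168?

10

Solve n(2n−1) > 168 for integer n.
The largest n with value ≤ 168 is 9 (since 153 ≤ 168 < 190), so the first above is n = 10, value 190.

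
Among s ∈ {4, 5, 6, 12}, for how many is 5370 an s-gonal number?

1

s = 4: P(4, 73) = 5329 and P(4, 74) = 5476; 5370 is not s-gonal.
s = 5: P(5, 60) = 5370. ✓
s = 6: P(6, 52) = 5356 and P(6, 53) = 5565; 5370 is not s-gonal.
s = 12: P(12, 33) = 5313 and P(12, 34) = 5644; 5370 is not s-gonal.
Hits: s ∈ {5} → 1.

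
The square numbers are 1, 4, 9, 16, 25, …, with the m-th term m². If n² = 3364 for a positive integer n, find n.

We need n² = 3364, so n = √3364 = 58.
Check: 58² = 3364. ✓

58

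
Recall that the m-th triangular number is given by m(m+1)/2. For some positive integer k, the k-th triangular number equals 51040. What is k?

Set n(n+1)/2 = 51040, giving n² + n − 102080 = 0.
The discriminant is 1 + 8·51040 = 408321, and √408321 = 639.
So n = (-1 + 639) / 2 = 638/2 = 319.

319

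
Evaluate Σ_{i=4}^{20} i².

2856

Σ_{i=4}^{20} i² = 2870 − 14 = 2856.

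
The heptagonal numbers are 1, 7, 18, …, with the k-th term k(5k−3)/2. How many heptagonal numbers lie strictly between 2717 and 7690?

22

The n-th heptagonal number is n(5n−3)/2.
Smallest index with value > 2717: n = 34 (giving 2839).
Largest index with value < 7690: n = 55 (giving 7480).
Indices 34 through 55: 22 terms.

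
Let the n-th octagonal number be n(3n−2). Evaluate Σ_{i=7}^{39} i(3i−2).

59829

Σ i(3i−2) = 3Σi² − 2Σi over i = 7..39.
Σi = 780 − 21 = 759 and Σi² = 20540 − 91 = 20449.
3·20449 − 2·759 = 59829.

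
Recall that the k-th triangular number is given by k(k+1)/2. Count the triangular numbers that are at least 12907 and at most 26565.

70

The n-th triangular number is n(n+1)/2.
Smallest index with value ≥ 12907: n = 161 (giving 13041).
Largest index with value ≤ 26565: n = 230 (giving 26565).
Indices 161 through 230: 70 terms.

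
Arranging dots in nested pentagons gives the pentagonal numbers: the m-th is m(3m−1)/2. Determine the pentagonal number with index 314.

147737

The 314th pentagonal number is n(3n−1)/2 with n = 314.
314·(3·314 − 1)/2 = 314·941/2 = 147737.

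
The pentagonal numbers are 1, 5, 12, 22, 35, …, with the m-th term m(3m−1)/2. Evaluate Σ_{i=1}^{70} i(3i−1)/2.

173950

Σ i(3i−1)/2 = (3Σi² − Σi) / 2 over i = 1..70.
Σi = 2485 and Σi² = 116795.
(3·116795 − 1·2485) / 2 = 347900/2 = 173950.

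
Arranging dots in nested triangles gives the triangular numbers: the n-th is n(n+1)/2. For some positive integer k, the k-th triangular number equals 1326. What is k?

51

Set n(n+1)/2 = 1326, giving n² + n − 2652 = 0.
So n = (-1 + 103) / 2 = 102/2 = 51.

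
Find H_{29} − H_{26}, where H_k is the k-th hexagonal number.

29·(2·29 − 1) = 1653 and 26·(2·26 − 1) = 1326.
Difference: 1653 − 1326 = 327.

327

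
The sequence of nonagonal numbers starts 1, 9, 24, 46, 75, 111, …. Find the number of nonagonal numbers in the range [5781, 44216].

The n-th nonagonal number is n(7n−5)/2.
Smallest index with value ≥ 5781: n = 41 (giving 5781).
Largest index with value ≤ 44216: n = 112 (giving 43624).
Indices 41 through 112: 72 terms.

72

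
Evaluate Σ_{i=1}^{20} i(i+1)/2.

1540

Σ i(i+1)/2 = (Σi² + Σi) / 2 over i = 1..20.
Σi = 210 and Σi² = 2870.
(1·2870 + 1·210) / 2 = 3080/2 = 1540.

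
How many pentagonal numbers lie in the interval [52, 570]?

The n-th pentagonal number is n(3n−1)/2.
Smallest index with value ≥ 52: n = 7 (giving 70).
Largest index with value ≤ 570: n = 19 (giving 532).
Indices 7 through 19: 13 terms.

13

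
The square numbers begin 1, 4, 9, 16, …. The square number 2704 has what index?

We need n² = 2704, so n = √2704 = 52.

52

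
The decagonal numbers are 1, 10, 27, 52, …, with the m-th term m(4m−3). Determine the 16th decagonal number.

976

The 16th decagonal number is n(4n−3) with n = 16.
16·(4·16 − 3) = 16·61 = 976.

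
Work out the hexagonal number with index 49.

4753

The 49th hexagonal number is n(2n−1) with n = 49.
49·(2·49 − 1) = 49·97 = 4753.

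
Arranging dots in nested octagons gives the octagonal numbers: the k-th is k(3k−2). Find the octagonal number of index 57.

9633

The 57th octagonal number is n(3n−2) with n = 57.
57·(3·57 − 2) = 57·169 = 9633.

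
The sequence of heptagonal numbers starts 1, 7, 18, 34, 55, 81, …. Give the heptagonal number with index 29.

2059

The 29th heptagonal number is n(5n−3)/2 with n = 29.
29·(5·29 − 3)/2 = 29·142/2 = 29·71 = 2059.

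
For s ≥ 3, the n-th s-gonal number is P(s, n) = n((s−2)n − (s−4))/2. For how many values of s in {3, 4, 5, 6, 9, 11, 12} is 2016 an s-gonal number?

s = 3: P(3, 63) = 2016. ✓
s = 4: P(4, 44) = 1936 and P(4, 45) = 2025; 2016 is not s-gonal.
s = 5: P(5, 36) = 1926 and P(5, 37) = 2035; 2016 is not s-gonal.
s = 6: P(6, 32) = 2016. ✓
s = 9: P(9, 24) = 1956 and P(9, 25) = 2125; 2016 is not s-gonal.
s = 11: P(11, 21) = 1911 and P(11, 22) = 2101; 2016 is not s-gonal.
s = 12: P(12, 20) = 1920 and P(12, 21) = 2121; 2016 is not s-gonal.
Hits: s ∈ {3, 6} → 2.

2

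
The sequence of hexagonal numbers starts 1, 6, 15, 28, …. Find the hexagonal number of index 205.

83845

The 205th hexagonal number is n(2n−1) with n = 205.
205·(2·205 − 1) = 205·409 = 83845.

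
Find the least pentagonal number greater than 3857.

3876

Solve n(3n−1)/2 > 3857 for integer n.
The largest n with value ≤ 3857 is 50 (since 3725 ≤ 3857 < 3876), so the first above is n = 51, value 3876.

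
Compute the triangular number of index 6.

21

The 6th triangular number is n(n+1)/2 with n = 6.
6·7/2 = 42/2 = 21.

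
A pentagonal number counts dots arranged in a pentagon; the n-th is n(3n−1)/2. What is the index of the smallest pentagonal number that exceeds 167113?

Solve n(3n−1)/2 > 167113 for integer n.
The largest n with value ≤ 167113 is 333 (since 166167 ≤ 167113 < 167167), so the first above is n = 334, value 167167.

334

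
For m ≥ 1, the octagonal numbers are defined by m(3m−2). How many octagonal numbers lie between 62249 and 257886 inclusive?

The n-th octagonal number is n(3n−2).
Smallest index with value ≥ 62249: n = 145 (giving 62785).
Largest index with value ≤ 257886: n = 293 (giving 256961).
Indices 145 through 293: 149 terms.

149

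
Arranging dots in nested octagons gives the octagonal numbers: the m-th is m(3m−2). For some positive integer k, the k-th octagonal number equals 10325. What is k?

Set n(3n−2) = 10325, giving 3n² − 2n − 10325 = 0.
The discriminant is 4 + 12·10325 = 123904, and √123904 = 352.
So n = (2 + 352) / 6 = 354/6 = 59.
Check: 59·(3·59 − 2) = 10325. ✓

59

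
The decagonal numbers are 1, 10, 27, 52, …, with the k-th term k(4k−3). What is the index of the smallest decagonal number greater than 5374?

38

Solve n(4n−3) > 5374 for integer n.
The largest n with value ≤ 5374 is 37 (since 5365 ≤ 5374 < 5662), so the first above is n = 38, value 5662.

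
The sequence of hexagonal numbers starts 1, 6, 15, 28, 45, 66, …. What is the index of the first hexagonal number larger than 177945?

Solve n(2n−1) > 177945 for integer n.
The largest n with value ≤ 177945 is 298 (since 177310 ≤ 177945 < 178503), so the first above is n = 299, value 178503.

299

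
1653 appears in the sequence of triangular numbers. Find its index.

57

Set n(n+1)/2 = 1653, giving n² + n − 3306 = 0.
The discriminant is 1 + 8·1653 = 13225, and √13225 = 115.
So n = (-1 + 115) / 2 = 114/2 = 57.
Check: 57·58/2 = 1653. ✓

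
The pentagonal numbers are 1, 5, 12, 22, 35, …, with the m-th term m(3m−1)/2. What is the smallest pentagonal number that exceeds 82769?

Solve n(3n−1)/2 > 82769 for integer n.
The largest n with value ≤ 82769 is 235 (since 82720 ≤ 82769 < 83426), so the first above is n = 236, value 83426.

83426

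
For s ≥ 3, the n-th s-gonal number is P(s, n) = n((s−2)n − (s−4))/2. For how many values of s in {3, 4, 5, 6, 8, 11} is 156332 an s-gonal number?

s = 3: P(3, 558) = 155961 and P(3, 559) = 156520; 156332 is not s-gonal.
s = 4: P(4, 395) = 156025 and P(4, 396) = 156816; 156332 is not s-gonal.
s = 5: P(5, 323) = 156332. ✓
s = 6: P(6, 279) = 155403 and P(6, 280) = 156520; 156332 is not s-gonal.
s = 8: P(8, 228) = 155496 and P(8, 229) = 156865; 156332 is not s-gonal.
s = 11: P(11, 186) = 155031 and P(11, 187) = 156706; 156332 is not s-gonal.
Hits: s ∈ {5} → 1.

1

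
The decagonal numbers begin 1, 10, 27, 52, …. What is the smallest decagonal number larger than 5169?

5365

Solve n(4n−3) > 5169 for integer n.
The largest n with value ≤ 5169 is 36 (since 5076 ≤ 5169 < 5365), so the first above is n = 37, value 5365.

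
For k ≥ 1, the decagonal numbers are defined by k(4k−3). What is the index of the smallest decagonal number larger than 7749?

45

Solve n(4n−3) > 7749 for integer n.
The largest n with value ≤ 7749 is 44 (since 7612 ≤ 7749 < 7965), so the first above is n = 45, value 7965.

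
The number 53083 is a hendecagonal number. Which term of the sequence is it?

109

Set n(9n−7)/2 = 53083, giving 9n² − 7n − 106166 = 0.
So n = (7 + 1955) / 18 = 1962/18 = 109.
Check: 109·(9·109 − 7)/2 = 53083. ✓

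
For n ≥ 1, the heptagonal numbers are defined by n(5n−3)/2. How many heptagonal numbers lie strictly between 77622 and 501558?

The n-th heptagonal number is n(5n−3)/2.
Smallest index with value > 77622: n = 177 (giving 78057).
Largest index with value < 501558: n = 448 (giving 501088).
Indices 177 through 448: 272 terms.

272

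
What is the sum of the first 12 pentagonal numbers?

Σ i(3i−1)/2 = (3Σi² − Σi) / 2 over i = 1..12.
Σi = 78 and Σi² = 650.
(3·650 − 1·78) / 2 = 1872/2 = 936.

936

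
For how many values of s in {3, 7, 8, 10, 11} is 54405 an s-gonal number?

s = 3: P(3, 329) = 54285 and P(3, 330) = 54615; 54405 is not s-gonal.
s = 7: P(7, 147) = 53802 and P(7, 148) = 54538; 54405 is not s-gonal.
s = 8: P(8, 135) = 54405. ✓
s = 10: P(10, 117) = 54405. ✓
s = 11: P(11, 110) = 54065 and P(11, 111) = 55056; 54405 is not s-gonal.
Hits: s ∈ {8, 10} → 2.

2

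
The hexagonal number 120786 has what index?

Set n(2n−1) = 120786, giving 2n² − n − 120786 = 0.
The discriminant is 1 + 8·120786 = 966289, and √966289 = 983.
So n = (1 + 983) / 4 = 984/4 = 246.

246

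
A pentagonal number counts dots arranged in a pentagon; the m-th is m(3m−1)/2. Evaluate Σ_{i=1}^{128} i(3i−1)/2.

Σ i(3i−1)/2 = (3Σi² − Σi) / 2 over i = 1..128.
Σi = 8256 and Σi² = 707264.
(3·707264 − 1·8256) / 2 = 2113536/2 = 1056768.

1056768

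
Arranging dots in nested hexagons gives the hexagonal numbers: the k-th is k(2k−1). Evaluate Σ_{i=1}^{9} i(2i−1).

Σ i(2i−1) = 2Σi² − Σi over i = 1..9.
Σi = 45 and Σi² = 285.
2·285 − 1·45 = 525.

525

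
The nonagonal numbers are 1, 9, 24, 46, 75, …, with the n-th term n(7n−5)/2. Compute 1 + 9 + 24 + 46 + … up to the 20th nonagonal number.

Σ i(7i−5)/2 = (7Σi² − 5Σi) / 2 over i = 1..20.
Σi = 210 and Σi² = 2870.
(7·2870 − 5·210) / 2 = 19040/2 = 9520.

9520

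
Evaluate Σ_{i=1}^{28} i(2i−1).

Σ i(2i−1) = 2Σi² − Σi over i = 1..28.
Σi = 406 and Σi² = 7714.
2·7714 − 1·406 = 15022.

15022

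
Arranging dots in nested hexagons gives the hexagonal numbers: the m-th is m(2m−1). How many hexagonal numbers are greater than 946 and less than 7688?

The n-th hexagonal number is n(2n−1).
Smallest index with value > 946: n = 23 (giving 1035).
Largest index with value < 7688: n = 62 (giving 7626).
Indices 23 through 62: 40 terms.

40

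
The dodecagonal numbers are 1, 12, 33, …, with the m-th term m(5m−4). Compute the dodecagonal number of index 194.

194·(5·194 − 4) = 194·966 = 187404.

187404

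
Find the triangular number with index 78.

The 78th triangular number is n(n+1)/2 with n = 78.
78·79/2 = 6162/2 = 3081.

3081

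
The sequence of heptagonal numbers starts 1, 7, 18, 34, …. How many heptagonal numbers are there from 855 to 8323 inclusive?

40

The n-th heptagonal number is n(5n−3)/2.
Smallest index with value ≥ 855: n = 19 (giving 874).
Largest index with value ≤ 8323: n = 58 (giving 8323).
Indices 19 through 58: 40 terms.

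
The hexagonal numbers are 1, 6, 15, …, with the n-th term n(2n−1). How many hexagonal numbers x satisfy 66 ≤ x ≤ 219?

The n-th hexagonal number is n(2n−1).
Smallest index with value ≥ 66: n = 6 (giving 66).
Largest index with value ≤ 219: n = 10 (giving 190).
Indices 6 through 10: 5 terms.

5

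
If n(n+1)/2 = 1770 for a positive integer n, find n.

Set n(n+1)/2 = 1770, giving n² + n − 3540 = 0.
The discriminant is 1 + 8·1770 = 14161, and √14161 = 119.
So n = (-1 + 119) / 2 = 118/2 = 59.

59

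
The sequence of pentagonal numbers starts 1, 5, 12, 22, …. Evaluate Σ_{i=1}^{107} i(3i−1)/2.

Σ i(3i−1)/2 = (3Σi² − Σi) / 2 over i = 1..107.
Σi = 5778 and Σi² = 414090.
(3·414090 − 1·5778) / 2 = 1236492/2 = 618246.

618246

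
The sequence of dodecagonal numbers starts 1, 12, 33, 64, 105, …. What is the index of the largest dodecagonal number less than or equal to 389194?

Solve n(5n−4) ≤ 389194 for integer n.
n = 279 gives 388089 ≤ 389194, while n = 280 gives 390880 > 389194; so the answer is index 279.

279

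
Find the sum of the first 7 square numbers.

Σ_{i=1}^{7} i² = 7·8·15/6 = 140.

140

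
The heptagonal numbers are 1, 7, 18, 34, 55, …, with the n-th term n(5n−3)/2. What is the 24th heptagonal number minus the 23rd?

116

Consecutive heptagonal numbers differ by 5n − 4: here 5·24 − 4 = 116.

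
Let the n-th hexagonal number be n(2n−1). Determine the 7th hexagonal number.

The 7th hexagonal number is n(2n−1) with n = 7.
7·(2·7 − 1) = 7·13 = 91.

91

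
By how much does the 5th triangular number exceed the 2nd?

12

5·6/2 = 15 and 2·3/2 = 3.
Difference: 15 − 3 = 12.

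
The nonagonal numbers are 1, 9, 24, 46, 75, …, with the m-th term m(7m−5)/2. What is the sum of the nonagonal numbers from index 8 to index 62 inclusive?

279510

Σ i(7i−5)/2 = (7Σi² − 5Σi) / 2 over i = 8..62.
Σi = 1953 − 28 = 1925 and Σi² = 81375 − 140 = 81235.
(7·81235 − 5·1925) / 2 = 559020/2 = 279510.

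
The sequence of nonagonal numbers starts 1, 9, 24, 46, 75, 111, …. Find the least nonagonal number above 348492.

348706

Solve n(7n−5)/2 > 348492 for integer n.
The largest n with value ≤ 348492 is 315 (since 346500 ≤ 348492 < 348706), so the first above is n = 316, value 348706.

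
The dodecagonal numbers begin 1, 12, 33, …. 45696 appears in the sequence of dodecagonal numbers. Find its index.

96

Set n(5n−4) = 45696, giving 5n² − 4n − 45696 = 0.
The discriminant is 16 + 20·45696 = 913936, and √913936 = 956.
So n = (4 + 956) / 10 = 960/10 = 96.
Check: 96·(5·96 − 4) = 45696. ✓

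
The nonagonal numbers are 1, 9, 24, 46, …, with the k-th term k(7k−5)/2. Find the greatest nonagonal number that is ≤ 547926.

Solve n(7n−5)/2 ≤ 547926 for integer n.
n = 396 gives 547866 ≤ 547926, while n = 397 gives 550639 > 547926; so the answer is 547866.

547866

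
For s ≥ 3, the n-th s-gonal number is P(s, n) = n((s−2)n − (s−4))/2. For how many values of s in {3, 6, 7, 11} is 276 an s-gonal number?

s = 3: P(3, 23) = 276. ✓
s = 6: P(6, 12) = 276. ✓
s = 7: P(7, 10) = 235 and P(7, 11) = 286; 276 is not s-gonal.
s = 11: P(11, 8) = 260 and P(11, 9) = 333; 276 is not s-gonal.
Hits: s ∈ {3, 6} → 2.

2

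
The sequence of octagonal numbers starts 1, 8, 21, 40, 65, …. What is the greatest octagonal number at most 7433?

7400

Solve n(3n−2) ≤ 7433 for integer n.
n = 50 gives 7400 ≤ 7433, while n = 51 gives 7701 > 7433; so the answer is 7400.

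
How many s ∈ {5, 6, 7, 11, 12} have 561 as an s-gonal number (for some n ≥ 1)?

s = 5: P(5, 19) = 532 and P(5, 20) = 590; 561 is not s-gonal.
s = 6: P(6, 17) = 561. ✓
s = 7: P(7, 15) = 540 and P(7, 16) = 616; 561 is not s-gonal.
s = 11: P(11, 11) = 506 and P(11, 12) = 606; 561 is not s-gonal.
s = 12: P(12, 11) = 561. ✓
Hits: s ∈ {6, 12} → 2.

2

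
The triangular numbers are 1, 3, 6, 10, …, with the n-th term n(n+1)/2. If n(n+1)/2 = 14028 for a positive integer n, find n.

167

Set n(n+1)/2 = 14028, giving n² + n − 28056 = 0.
So n = (-1 + 335) / 2 = 334/2 = 167.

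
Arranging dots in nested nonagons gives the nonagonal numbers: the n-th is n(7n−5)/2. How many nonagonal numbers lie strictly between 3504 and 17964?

39

The n-th nonagonal number is n(7n−5)/2.
Smallest index with value > 3504: n = 33 (giving 3729).
Largest index with value < 17964: n = 71 (giving 17466).
Indices 33 through 71: 39 terms.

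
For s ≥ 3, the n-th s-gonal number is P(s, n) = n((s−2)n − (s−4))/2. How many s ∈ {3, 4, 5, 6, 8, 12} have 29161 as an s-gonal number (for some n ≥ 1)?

2

s = 3: P(3, 241) = 29161. ✓
s = 4: P(4, 170) = 28900 and P(4, 171) = 29241; 29161 is not s-gonal.
s = 5: P(5, 139) = 28912 and P(5, 140) = 29330; 29161 is not s-gonal.
s = 6: P(6, 121) = 29161. ✓
s = 8: P(8, 98) = 28616 and P(8, 99) = 29205; 29161 is not s-gonal.
s = 12: P(12, 76) = 28576 and P(12, 77) = 29337; 29161 is not s-gonal.
Hits: s ∈ {3, 6} → 2.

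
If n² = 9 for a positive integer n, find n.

3

We need n² = 9, so n = √9 = 3.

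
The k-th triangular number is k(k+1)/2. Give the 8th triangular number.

36

8·9/2 = 72/2 = 36.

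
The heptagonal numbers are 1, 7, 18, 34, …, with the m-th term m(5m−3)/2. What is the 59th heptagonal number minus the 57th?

577

59·(5·59 − 3)/2 = 8614 and 57·(5·57 − 3)/2 = 8037.
Difference: 8614 − 8037 = 577.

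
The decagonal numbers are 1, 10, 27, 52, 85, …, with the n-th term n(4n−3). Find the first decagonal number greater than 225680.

225862

Solve n(4n−3) > 225680 for integer n.
The largest n with value ≤ 225680 is 237 (since 223965 ≤ 225680 < 225862), so the first above is n = 238, value 225862.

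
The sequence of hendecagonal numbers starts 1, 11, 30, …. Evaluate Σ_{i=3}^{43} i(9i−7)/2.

120130

Σ i(9i−7)/2 = (9Σi² − 7Σi) / 2 over i = 3..43.
Σi = 946 − 3 = 943 and Σi² = 27434 − 5 = 27429.
(9·27429 − 7·943) / 2 = 240260/2 = 120130.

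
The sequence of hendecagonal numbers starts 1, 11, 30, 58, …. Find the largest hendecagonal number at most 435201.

434156

Solve n(9n−7)/2 ≤ 435201 for integer n.
n = 311 gives 434156 ≤ 435201, while n = 312 gives 436956 > 435201; so the answer is 434156.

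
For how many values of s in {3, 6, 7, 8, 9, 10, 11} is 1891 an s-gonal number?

s = 3: P(3, 61) = 1891. ✓
s = 6: P(6, 31) = 1891. ✓
s = 7: P(7, 27) = 1782 and P(7, 28) = 1918; 1891 is not s-gonal.
s = 8: P(8, 25) = 1825 and P(8, 26) = 1976; 1891 is not s-gonal.
s = 9: P(9, 23) = 1794 and P(9, 24) = 1956; 1891 is not s-gonal.
s = 10: P(10, 22) = 1870 and P(10, 23) = 2047; 1891 is not s-gonal.
s = 11: P(11, 20) = 1730 and P(11, 21) = 1911; 1891 is not s-gonal.
Hits: s ∈ {3, 6} → 2.

2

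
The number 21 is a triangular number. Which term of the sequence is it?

6

Set n(n+1)/2 = 21, giving n² + n − 42 = 0.
So n = (-1 + 13) / 2 = 12/2 = 6.
Check: 6·7/2 = 21. ✓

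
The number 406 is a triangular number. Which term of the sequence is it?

Set n(n+1)/2 = 406, giving n² + n − 812 = 0.
The discriminant is 1 + 8·406 = 3249, and √3249 = 57.
So n = (-1 + 57) / 2 = 56/2 = 28.

28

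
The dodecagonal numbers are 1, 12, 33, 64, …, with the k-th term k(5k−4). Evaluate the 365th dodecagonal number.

664665

365·(5·365 − 4) = 365·1821 = 664665.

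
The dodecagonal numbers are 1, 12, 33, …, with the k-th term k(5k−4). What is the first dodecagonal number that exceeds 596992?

Solve n(5n−4) > 596992 for integer n.
The largest n with value ≤ 596992 is 345 (since 593745 ≤ 596992 < 597196), so the first above is n = 346, value 597196.

597196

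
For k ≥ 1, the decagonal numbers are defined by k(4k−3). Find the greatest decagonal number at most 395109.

393442

Solve n(4n−3) ≤ 395109 for integer n.
n = 314 gives 393442 ≤ 395109, while n = 315 gives 395955 > 395109; so the answer is 393442.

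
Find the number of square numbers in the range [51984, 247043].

270

The n-th square number is n².
Smallest index with value ≥ 51984: n = 228 (giving 51984).
Largest index with value ≤ 247043: n = 497 (giving 247009).
Indices 228 through 497: 270 terms.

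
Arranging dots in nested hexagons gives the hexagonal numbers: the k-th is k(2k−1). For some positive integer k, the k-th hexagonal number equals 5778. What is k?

Set n(2n−1) = 5778, giving 2n² − n − 5778 = 0.
The discriminant is 1 + 8·5778 = 46225, and √46225 = 215.
So n = (1 + 215) / 4 = 216/4 = 54.

54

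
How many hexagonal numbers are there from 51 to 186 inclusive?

The n-th hexagonal number is n(2n−1).
Smallest index with value ≥ 51: n = 6 (giving 66).
Largest index with value ≤ 186: n = 9 (giving 153).
Indices 6 through 9: 4 terms.

4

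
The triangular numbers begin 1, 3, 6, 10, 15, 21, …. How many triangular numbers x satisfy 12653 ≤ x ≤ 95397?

278

The n-th triangular number is n(n+1)/2.
Smallest index with value ≥ 12653: n = 159 (giving 12720).
Largest index with value ≤ 95397: n = 436 (giving 95266).
Indices 159 through 436: 278 terms.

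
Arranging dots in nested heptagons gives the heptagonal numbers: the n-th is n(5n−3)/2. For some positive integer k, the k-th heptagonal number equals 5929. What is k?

Set n(5n−3)/2 = 5929, giving 5n² − 3n − 11858 = 0.
The discriminant is 9 + 40·5929 = 237169, and √237169 = 487.
So n = (3 + 487) / 10 = 490/10 = 49.
Check: 49·(5·49 − 3)/2 = 5929. ✓

49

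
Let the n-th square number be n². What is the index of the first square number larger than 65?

Solve n² > 65 for integer n.
The largest n with value ≤ 65 is 8 (since 64 ≤ 65 < 81), so the first above is n = 9, value 81.

9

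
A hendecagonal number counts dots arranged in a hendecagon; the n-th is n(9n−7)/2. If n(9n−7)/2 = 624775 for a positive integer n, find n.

Set n(9n−7)/2 = 624775, giving 9n² − 7n − 1249550 = 0.
The discriminant is 49 + 72·624775 = 44983849, and √44983849 = 6707.
So n = (7 + 6707) / 18 = 6714/18 = 373.

373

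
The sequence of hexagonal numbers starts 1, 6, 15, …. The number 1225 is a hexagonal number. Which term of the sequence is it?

25

Set n(2n−1) = 1225, giving 2n² − n − 1225 = 0.
The discriminant is 1 + 8·1225 = 9801, and √9801 = 99.
So n = (1 + 99) / 4 = 100/4 = 25.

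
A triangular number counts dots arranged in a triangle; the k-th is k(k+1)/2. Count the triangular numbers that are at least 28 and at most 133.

The n-th triangular number is n(n+1)/2.
Smallest index with value ≥ 28: n = 7 (giving 28).
Largest index with value ≤ 133: n = 15 (giving 120).
Indices 7 through 15: 9 terms.

9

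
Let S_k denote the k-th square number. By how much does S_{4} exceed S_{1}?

15

4² = 16 and 1² = 1.
Difference: 16 − 1 = 15.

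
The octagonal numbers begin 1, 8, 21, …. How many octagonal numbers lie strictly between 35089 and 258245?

The n-th octagonal number is n(3n−2).
Smallest index with value > 35089: n = 109 (giving 35425).
Largest index with value < 258245: n = 293 (giving 256961).
Indices 109 through 293: 185 terms.

185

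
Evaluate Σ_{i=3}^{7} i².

135

Σ_{i=3}^{7} i² = 140 − 5 = 135.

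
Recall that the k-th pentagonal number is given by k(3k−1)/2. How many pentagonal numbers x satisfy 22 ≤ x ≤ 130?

6

The n-th pentagonal number is n(3n−1)/2.
Smallest index with value ≥ 22: n = 4 (giving 22).
Largest index with value ≤ 130: n = 9 (giving 117).
Indices 4 through 9: 6 terms.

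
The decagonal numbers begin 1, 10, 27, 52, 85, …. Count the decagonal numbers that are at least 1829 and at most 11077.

The n-th decagonal number is n(4n−3).
Smallest index with value ≥ 1829: n = 22 (giving 1870).
Largest index with value ≤ 11077: n = 53 (giving 11077).
Indices 22 through 53: 32 terms.

32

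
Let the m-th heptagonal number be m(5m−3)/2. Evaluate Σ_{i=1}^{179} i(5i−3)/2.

Σ i(5i−3)/2 = (5Σi² − 3Σi) / 2 over i = 1..179.
Σi = 16110 and Σi² = 1927830.
(5·1927830 − 3·16110) / 2 = 9590820/2 = 4795410.

4795410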